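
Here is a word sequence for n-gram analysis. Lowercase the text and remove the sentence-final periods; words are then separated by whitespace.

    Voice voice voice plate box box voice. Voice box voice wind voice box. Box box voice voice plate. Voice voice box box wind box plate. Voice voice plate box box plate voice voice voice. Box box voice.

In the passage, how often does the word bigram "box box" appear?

6

Scanning the 36 overlapping bigram windows for "box box":
  position 5–6: box box
  position 13–14: box box
  position 14–15: box box
  position 21–22: box box
  position 29–30: box box
  position 35–36: box box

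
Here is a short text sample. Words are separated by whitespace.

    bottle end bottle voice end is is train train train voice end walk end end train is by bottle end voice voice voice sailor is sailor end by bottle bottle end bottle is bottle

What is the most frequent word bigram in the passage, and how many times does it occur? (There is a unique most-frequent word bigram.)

Bigram frequencies (highest first):
  bottle end: 3
  end bottle: 2
  voice end: 2
  train train: 2
  by bottle: 2
  voice voice: 2
  … (20 more, each ≤ 1)

"bottle end", 3 times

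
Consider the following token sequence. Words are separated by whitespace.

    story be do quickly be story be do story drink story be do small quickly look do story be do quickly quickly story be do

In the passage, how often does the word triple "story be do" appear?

Scanning the 23 overlapping trigram windows for "story be do":
  position 1–3: story be do
  position 6–8: story be do
  position 11–13: story be do
  position 18–20: story be do
  position 23–25: story be do

5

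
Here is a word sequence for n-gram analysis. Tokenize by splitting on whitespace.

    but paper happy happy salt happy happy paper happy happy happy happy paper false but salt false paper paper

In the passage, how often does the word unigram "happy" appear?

8

Scanning the 19 tokens for "happy":
  position 3: happy
  position 4: happy
  position 6: happy
  position 7: happy
  position 9: happy
  position 10: happy
  position 11: happy
  position 12: happy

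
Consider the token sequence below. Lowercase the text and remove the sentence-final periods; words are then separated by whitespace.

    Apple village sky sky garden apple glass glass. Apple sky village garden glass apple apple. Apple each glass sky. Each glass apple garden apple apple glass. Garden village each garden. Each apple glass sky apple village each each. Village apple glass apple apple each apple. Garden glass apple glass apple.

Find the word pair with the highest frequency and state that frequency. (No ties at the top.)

"glass apple", 6 times

Bigram frequencies (highest first):
  glass apple: 6
  apple glass: 5
  apple apple: 4
  apple village: 2
  garden apple: 2
  garden glass: 2
  … (22 more, each ≤ 2)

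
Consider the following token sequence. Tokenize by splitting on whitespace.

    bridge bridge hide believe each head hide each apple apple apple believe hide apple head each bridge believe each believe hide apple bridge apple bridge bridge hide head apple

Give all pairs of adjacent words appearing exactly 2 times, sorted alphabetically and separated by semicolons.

Bigram counts meeting the condition (exactly 2 times):
  apple apple: 2
  apple bridge: 2
  believe each: 2
  believe hide: 2
  bridge bridge: 2
  bridge hide: 2
  hide apple: 2

apple apple; apple bridge; believe each; believe hide; bridge bridge; bridge hide; hide apple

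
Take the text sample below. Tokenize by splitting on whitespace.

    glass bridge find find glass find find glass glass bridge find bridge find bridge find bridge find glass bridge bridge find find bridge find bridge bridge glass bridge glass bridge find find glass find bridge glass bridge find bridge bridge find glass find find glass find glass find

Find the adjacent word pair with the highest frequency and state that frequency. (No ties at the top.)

Bigram frequencies (highest first):
  bridge find: 10
  find glass: 7
  find bridge: 7
  glass bridge: 6
  find find: 5
  glass find: 5
  … (3 more, each ≤ 3)

"bridge find", 10 times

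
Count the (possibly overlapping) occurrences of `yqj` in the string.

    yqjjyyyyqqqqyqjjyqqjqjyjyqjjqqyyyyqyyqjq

4

Sliding a length-3 window over the 40 characters (38 positions):
  position 1–3: yqj
  position 13–15: yqj
  position 25–27: yqj
  position 37–39: yqj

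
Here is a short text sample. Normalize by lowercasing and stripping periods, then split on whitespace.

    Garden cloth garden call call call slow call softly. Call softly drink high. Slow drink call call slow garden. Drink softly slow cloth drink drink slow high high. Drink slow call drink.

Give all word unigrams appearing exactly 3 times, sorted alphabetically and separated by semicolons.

Unigram counts meeting the condition (exactly 3 times):
  garden: 3
  high: 3
  softly: 3

garden; high; softly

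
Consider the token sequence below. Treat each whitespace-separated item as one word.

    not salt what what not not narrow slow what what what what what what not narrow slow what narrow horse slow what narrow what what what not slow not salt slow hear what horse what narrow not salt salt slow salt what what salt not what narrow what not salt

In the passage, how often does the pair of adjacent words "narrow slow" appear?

2

Scanning the 49 overlapping bigram windows for "narrow slow":
  position 7–8: narrow slow
  position 16–17: narrow slow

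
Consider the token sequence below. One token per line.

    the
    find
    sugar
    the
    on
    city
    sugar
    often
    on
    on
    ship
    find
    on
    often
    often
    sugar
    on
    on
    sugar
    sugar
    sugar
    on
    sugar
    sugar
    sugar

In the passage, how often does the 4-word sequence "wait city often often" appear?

Scanning the 22 overlapping 4-gram windows for "wait city often often":
  (none found)

0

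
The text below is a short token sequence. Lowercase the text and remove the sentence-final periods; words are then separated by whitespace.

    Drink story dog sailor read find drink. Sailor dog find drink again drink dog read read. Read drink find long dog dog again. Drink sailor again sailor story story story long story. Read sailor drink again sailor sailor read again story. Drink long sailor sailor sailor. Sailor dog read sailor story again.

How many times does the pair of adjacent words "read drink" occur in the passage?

Scanning the 51 overlapping bigram windows for "read drink":
  position 17–18: read drink

1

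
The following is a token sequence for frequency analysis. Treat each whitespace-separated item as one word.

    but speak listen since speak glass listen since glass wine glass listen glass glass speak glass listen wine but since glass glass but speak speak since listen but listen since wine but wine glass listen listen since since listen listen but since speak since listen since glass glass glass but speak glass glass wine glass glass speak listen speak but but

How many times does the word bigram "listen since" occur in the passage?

5

Scanning the 60 overlapping bigram windows for "listen since":
  position 3–4: listen since
  position 7–8: listen since
  position 29–30: listen since
  position 36–37: listen since
  position 45–46: listen since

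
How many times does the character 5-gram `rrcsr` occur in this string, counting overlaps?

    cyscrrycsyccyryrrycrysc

0

Sliding a length-5 window over the 23 characters (19 positions):
  (no match at any position)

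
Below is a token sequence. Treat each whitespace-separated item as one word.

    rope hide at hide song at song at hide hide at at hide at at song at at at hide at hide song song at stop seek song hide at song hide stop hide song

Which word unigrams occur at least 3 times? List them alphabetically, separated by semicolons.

Unigram counts meeting the condition (at least 3 times):
  at: 13
  hide: 10
  song: 8

at; hide; song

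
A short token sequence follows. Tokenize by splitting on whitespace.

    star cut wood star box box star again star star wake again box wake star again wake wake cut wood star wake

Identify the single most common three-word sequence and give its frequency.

Trigram frequencies (highest first):
  cut wood star: 2
  star cut wood: 1
  wood star box: 1
  star box box: 1
  box box star: 1
  box star again: 1
  … (13 more, each ≤ 1)

"cut wood star", 2 times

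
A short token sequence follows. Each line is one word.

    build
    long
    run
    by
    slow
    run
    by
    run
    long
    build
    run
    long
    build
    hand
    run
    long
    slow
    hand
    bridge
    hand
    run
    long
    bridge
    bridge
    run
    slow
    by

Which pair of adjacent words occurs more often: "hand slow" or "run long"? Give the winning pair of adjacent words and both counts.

"hand slow": 0 occurrences
"run long": 4 occurrences

"run long" (4 vs 0)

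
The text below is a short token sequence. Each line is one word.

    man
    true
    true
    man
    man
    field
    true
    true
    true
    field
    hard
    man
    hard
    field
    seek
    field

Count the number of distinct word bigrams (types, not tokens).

13

16 tokens → 15 bigram windows in total.
Repeated bigrams (each contributes count−1 duplicates):
  true true: 3
2 duplicate windows → 15 − 2 = 13 distinct.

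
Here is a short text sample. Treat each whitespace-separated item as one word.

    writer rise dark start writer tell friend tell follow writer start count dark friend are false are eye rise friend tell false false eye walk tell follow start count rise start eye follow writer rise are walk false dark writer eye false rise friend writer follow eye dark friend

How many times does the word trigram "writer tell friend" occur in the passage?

1

Scanning the 47 overlapping trigram windows for "writer tell friend":
  position 5–7: writer tell friend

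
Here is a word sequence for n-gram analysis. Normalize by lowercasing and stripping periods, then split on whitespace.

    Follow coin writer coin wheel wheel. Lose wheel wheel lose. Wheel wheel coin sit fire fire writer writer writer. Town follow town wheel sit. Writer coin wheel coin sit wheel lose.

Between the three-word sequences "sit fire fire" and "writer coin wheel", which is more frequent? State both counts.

"writer coin wheel" (2 vs 1)

"sit fire fire": 1 occurrence
"writer coin wheel": 2 occurrences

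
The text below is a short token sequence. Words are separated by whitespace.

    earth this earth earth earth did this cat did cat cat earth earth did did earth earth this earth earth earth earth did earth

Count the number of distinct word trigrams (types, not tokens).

16

24 tokens → 22 trigram windows in total.
Repeated trigrams (each contributes count−1 duplicates):
  earth earth did: 3
  earth earth earth: 3
  earth this earth: 2
  this earth earth: 2
6 duplicate windows → 22 − 6 = 16 distinct.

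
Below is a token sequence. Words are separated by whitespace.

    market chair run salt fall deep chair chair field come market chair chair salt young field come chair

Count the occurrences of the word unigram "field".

2

Scanning the 18 tokens for "field":
  position 9: field
  position 16: field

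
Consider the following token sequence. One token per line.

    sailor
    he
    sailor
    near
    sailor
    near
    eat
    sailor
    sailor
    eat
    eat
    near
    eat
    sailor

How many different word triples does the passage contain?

14 tokens → 12 trigram windows in total.
Repeated trigrams (each contributes count−1 duplicates):
  near eat sailor: 2
1 duplicate windows → 12 − 1 = 11 distinct.

11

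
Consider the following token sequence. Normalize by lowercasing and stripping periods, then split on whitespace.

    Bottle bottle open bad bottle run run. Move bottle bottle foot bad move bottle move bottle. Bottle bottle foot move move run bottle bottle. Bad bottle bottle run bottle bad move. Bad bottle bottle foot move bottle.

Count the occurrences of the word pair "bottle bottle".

Scanning the 36 overlapping bigram windows for "bottle bottle":
  position 1–2: bottle bottle
  position 9–10: bottle bottle
  position 16–17: bottle bottle
  position 17–18: bottle bottle
  position 23–24: bottle bottle
  position 26–27: bottle bottle
  position 33–34: bottle bottle

7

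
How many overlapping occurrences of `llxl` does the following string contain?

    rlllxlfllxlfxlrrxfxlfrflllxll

Sliding a length-4 window over the 29 characters (26 positions):
  position 3–6: llxl
  position 8–11: llxl
  position 25–28: llxl

3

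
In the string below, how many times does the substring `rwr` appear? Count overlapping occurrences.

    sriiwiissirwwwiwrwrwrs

Sliding a length-3 window over the 22 characters (20 positions):
  position 17–19: rwr
  position 19–21: rwr

2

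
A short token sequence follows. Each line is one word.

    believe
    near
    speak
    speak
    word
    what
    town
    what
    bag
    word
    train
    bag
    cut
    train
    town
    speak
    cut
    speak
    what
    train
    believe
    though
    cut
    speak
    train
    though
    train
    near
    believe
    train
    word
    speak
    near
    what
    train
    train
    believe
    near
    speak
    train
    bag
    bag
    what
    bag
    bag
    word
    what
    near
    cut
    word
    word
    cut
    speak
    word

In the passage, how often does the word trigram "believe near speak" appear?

2

Scanning the 52 overlapping trigram windows for "believe near speak":
  position 1–3: believe near speak
  position 37–39: believe near speak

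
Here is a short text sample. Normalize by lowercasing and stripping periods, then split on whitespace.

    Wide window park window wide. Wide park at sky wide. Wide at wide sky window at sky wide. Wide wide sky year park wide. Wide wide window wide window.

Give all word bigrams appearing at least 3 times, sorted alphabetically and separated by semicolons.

wide wide; wide window

Bigram counts meeting the condition (at least 3 times):
  wide wide: 6
  wide window: 3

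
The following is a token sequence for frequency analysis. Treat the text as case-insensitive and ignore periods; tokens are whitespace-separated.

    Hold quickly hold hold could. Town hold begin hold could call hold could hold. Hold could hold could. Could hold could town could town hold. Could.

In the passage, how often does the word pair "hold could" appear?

7

Scanning the 25 overlapping bigram windows for "hold could":
  position 4–5: hold could
  position 9–10: hold could
  position 12–13: hold could
  position 15–16: hold could
  position 17–18: hold could
  position 20–21: hold could
  position 25–26: hold could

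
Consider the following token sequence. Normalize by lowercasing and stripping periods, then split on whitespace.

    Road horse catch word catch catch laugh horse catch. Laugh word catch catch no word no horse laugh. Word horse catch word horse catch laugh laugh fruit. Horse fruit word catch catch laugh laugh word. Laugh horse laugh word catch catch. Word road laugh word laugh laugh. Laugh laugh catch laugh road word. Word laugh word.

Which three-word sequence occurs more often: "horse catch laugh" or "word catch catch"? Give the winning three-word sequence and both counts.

"horse catch laugh": 2 occurrences
"word catch catch": 4 occurrences

"word catch catch" (4 vs 2)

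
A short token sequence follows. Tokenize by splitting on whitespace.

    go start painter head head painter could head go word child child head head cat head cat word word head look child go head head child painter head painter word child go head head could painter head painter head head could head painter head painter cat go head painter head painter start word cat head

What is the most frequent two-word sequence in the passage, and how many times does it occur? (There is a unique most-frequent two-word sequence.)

"head painter", 7 times

Bigram frequencies (highest first):
  head painter: 7
  painter head: 6
  head head: 5
  go head: 3
  could head: 2
  word child: 2
  … (25 more, each ≤ 2)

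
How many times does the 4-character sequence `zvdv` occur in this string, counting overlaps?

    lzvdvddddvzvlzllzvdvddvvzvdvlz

3

Sliding a length-4 window over the 30 characters (27 positions):
  position 2–5: zvdv
  position 17–20: zvdv
  position 25–28: zvdv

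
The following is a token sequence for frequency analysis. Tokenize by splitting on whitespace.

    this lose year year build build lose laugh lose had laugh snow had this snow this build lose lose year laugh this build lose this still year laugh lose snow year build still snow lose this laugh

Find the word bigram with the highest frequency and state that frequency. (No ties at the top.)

Bigram frequencies (highest first):
  build lose: 3
  lose year: 2
  year build: 2
  laugh lose: 2
  this build: 2
  year laugh: 2
  … (22 more, each ≤ 2)

"build lose", 3 times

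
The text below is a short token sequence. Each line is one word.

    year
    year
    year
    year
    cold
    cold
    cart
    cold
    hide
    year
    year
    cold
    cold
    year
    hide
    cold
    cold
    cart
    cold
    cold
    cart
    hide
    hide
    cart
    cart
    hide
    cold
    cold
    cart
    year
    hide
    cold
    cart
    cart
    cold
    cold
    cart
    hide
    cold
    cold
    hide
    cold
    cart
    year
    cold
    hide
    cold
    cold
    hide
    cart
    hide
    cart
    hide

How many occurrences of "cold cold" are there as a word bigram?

Scanning the 52 overlapping bigram windows for "cold cold":
  position 5–6: cold cold
  position 12–13: cold cold
  position 16–17: cold cold
  position 19–20: cold cold
  position 27–28: cold cold
  position 35–36: cold cold
  position 39–40: cold cold
  position 47–48: cold cold

8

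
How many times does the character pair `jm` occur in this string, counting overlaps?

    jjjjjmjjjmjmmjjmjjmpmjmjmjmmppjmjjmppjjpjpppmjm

11

Sliding a length-2 window over the 47 characters (46 positions):
  position 5–6: jm
  position 9–10: jm
  position 11–12: jm
  position 15–16: jm
  position 18–19: jm
  position 22–23: jm
  position 24–25: jm
  position 26–27: jm
  position 31–32: jm
  position 34–35: jm
  … (1 more)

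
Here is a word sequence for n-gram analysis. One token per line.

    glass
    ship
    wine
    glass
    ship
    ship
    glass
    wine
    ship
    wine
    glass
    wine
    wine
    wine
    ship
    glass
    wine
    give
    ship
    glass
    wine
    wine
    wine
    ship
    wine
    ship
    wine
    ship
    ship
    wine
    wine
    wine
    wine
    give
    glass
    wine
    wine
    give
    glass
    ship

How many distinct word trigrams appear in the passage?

24

40 tokens → 38 trigram windows in total.
Repeated trigrams (each contributes count−1 duplicates):
  wine wine wine: 4
  glass wine wine: 3
  ship glass wine: 3
  wine ship wine: 3
  ship wine glass: 2
  ship wine ship: 2
  wine give glass: 2
  wine wine give: 2
  … (1 more repeated)
14 duplicate windows → 38 − 14 = 24 distinct.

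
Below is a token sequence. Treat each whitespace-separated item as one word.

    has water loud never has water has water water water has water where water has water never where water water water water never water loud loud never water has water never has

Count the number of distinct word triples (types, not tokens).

24

32 tokens → 30 trigram windows in total.
Repeated trigrams (each contributes count−1 duplicates):
  water has water: 4
  water water water: 3
  has water never: 2
6 duplicate windows → 30 − 6 = 24 distinct.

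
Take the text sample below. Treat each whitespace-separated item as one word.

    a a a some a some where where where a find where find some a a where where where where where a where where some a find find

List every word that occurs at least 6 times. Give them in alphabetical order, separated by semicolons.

Unigram counts meeting the condition (at least 6 times):
  a: 9
  where: 11

a; where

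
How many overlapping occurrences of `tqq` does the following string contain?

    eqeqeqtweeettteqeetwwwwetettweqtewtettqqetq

Sliding a length-3 window over the 43 characters (41 positions):
  position 38–40: tqq

1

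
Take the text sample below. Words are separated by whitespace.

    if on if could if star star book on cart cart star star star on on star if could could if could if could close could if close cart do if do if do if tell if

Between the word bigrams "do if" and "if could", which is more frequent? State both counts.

"if could" (4 vs 3)

"do if": 3 occurrences
"if could": 4 occurrences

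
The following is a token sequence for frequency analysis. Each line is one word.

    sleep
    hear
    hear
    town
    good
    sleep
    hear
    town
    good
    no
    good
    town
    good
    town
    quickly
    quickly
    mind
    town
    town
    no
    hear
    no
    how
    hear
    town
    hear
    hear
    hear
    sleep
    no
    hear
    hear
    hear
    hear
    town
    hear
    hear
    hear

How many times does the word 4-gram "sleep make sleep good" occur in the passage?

Scanning the 35 overlapping 4-gram windows for "sleep make sleep good":
  (none found)

0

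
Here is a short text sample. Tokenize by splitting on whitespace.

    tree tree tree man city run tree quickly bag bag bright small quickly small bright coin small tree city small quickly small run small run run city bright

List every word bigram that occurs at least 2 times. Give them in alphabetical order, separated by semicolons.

quickly small; small quickly; small run; tree tree

Bigram counts meeting the condition (at least 2 times):
  quickly small: 2
  small quickly: 2
  small run: 2
  tree tree: 2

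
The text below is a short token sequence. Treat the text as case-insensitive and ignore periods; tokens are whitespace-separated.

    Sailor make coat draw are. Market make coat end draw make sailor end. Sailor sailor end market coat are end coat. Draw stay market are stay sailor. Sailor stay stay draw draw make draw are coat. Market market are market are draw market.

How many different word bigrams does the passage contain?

43 tokens → 42 bigram windows in total.
Repeated bigrams (each contributes count−1 duplicates):
  market are: 3
  are market: 2
  coat draw: 2
  draw are: 2
  draw make: 2
  make coat: 2
  sailor end: 2
  sailor sailor: 2
9 duplicate windows → 42 − 9 = 33 distinct.

33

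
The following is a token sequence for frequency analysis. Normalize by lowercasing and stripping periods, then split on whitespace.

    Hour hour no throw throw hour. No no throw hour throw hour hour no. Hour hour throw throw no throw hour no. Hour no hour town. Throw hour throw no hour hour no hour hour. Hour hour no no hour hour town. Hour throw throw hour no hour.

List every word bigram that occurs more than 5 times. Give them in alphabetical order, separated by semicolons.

hour hour; hour no; no hour; throw hour

Bigram counts meeting the condition (more than 5 times):
  hour hour: 8
  hour no: 8
  no hour: 7
  throw hour: 6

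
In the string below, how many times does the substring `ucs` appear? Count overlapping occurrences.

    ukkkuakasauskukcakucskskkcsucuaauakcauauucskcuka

Sliding a length-3 window over the 48 characters (46 positions):
  position 19–21: ucs
  position 41–43: ucs

2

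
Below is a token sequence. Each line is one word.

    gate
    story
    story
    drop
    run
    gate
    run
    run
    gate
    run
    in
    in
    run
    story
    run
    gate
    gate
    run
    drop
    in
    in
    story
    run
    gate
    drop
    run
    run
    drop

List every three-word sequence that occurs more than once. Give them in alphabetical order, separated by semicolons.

run gate run; story run gate

Trigram counts meeting the condition (more than once):
  run gate run: 2
  story run gate: 2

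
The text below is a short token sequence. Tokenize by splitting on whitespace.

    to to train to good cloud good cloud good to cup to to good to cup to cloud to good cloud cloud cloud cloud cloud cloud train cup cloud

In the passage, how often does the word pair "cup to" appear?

2

Scanning the 28 overlapping bigram windows for "cup to":
  position 11–12: cup to
  position 16–17: cup to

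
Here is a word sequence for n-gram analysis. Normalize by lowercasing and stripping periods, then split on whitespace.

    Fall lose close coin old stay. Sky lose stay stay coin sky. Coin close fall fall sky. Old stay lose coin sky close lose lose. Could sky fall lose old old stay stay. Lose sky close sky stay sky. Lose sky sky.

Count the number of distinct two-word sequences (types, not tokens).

42 tokens → 41 bigram windows in total.
Repeated bigrams (each contributes count−1 duplicates):
  old stay: 3
  coin sky: 2
  fall lose: 2
  lose sky: 2
  sky close: 2
  sky lose: 2
  stay lose: 2
  stay sky: 2
  … (1 more repeated)
10 duplicate windows → 41 − 10 = 31 distinct.

31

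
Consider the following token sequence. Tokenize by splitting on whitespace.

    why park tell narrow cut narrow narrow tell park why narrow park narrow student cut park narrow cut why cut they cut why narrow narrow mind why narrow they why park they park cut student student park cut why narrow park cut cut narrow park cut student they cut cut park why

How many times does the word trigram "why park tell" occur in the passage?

Scanning the 50 overlapping trigram windows for "why park tell":
  position 1–3: why park tell

1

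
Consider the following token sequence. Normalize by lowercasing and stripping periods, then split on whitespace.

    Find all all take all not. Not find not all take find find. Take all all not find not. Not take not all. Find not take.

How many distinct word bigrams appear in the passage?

15

26 tokens → 25 bigram windows in total.
Repeated bigrams (each contributes count−1 duplicates):
  find not: 3
  all all: 2
  all not: 2
  all take: 2
  not all: 2
  not find: 2
  not not: 2
  not take: 2
  … (1 more repeated)
10 duplicate windows → 25 − 10 = 15 distinct.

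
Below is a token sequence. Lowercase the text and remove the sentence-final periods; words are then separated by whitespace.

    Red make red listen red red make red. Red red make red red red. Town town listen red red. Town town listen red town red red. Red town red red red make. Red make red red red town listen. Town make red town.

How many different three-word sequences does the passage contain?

43 tokens → 41 trigram windows in total.
Repeated trigrams (each contributes count−1 duplicates):
  red make red: 5
  red red red: 5
  red red town: 4
  make red red: 3
  red red make: 3
  listen red red: 2
  red town red: 2
  red town town: 2
  … (3 more repeated)
21 duplicate windows → 41 − 21 = 20 distinct.

20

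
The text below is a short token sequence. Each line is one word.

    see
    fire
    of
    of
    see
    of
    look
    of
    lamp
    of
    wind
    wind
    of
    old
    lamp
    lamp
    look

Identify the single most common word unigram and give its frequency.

Unigram frequencies (highest first):
  of: 6
  lamp: 3
  see: 2
  look: 2
  wind: 2
  fire: 1
  … (1 more, each ≤ 1)

"of", 6 times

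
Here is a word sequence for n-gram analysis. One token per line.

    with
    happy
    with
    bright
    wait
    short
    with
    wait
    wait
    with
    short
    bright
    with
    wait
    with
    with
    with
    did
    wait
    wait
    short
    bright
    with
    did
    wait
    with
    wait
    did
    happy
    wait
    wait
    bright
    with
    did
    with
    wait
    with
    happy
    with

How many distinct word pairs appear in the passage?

20

39 tokens → 38 bigram windows in total.
Repeated bigrams (each contributes count−1 duplicates):
  wait with: 4
  with wait: 4
  bright with: 3
  wait wait: 3
  with did: 3
  did wait: 2
  happy with: 2
  short bright: 2
  … (3 more repeated)
18 duplicate windows → 38 − 18 = 20 distinct.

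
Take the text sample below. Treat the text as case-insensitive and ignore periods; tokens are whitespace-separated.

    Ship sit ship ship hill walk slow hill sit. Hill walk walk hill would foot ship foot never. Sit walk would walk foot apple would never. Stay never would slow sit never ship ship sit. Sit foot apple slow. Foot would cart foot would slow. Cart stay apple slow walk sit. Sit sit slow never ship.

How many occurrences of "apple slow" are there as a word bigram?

2

Scanning the 55 overlapping bigram windows for "apple slow":
  position 38–39: apple slow
  position 48–49: apple slow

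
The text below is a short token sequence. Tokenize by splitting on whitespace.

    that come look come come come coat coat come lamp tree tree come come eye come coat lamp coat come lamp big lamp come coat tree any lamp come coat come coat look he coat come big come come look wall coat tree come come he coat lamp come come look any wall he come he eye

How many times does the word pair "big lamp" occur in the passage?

1

Scanning the 56 overlapping bigram windows for "big lamp":
  position 22–23: big lamp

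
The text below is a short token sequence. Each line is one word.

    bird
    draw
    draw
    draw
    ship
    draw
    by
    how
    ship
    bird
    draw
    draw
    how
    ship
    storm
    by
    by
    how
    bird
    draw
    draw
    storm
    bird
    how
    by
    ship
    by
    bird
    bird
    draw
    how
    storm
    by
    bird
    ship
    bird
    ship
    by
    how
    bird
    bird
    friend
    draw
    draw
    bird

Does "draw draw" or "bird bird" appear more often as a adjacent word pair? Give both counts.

"draw draw": 5 occurrences
"bird bird": 2 occurrences

"draw draw" (5 vs 2)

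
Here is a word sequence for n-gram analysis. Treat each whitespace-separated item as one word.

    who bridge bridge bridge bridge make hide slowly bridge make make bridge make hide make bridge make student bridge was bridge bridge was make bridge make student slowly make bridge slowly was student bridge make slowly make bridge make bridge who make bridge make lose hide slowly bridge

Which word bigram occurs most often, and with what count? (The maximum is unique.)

Bigram frequencies (highest first):
  bridge make: 8
  make bridge: 7
  bridge bridge: 4
  make hide: 2
  hide slowly: 2
  slowly bridge: 2
  … (18 more, each ≤ 2)

"bridge make", 8 times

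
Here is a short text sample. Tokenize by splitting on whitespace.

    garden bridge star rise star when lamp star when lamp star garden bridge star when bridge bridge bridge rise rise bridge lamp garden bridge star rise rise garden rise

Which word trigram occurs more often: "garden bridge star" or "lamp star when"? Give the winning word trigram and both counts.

"garden bridge star": 3 occurrences
"lamp star when": 1 occurrence

"garden bridge star" (3 vs 1)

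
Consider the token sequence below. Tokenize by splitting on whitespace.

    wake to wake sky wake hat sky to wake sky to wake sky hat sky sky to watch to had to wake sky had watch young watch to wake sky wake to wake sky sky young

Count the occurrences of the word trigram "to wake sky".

6

Scanning the 34 overlapping trigram windows for "to wake sky":
  position 2–4: to wake sky
  position 8–10: to wake sky
  position 11–13: to wake sky
  position 21–23: to wake sky
  position 28–30: to wake sky
  position 32–34: to wake sky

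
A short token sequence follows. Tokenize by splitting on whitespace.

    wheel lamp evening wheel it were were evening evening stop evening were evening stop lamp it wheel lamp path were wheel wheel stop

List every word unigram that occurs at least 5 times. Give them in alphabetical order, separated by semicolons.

Unigram counts meeting the condition (at least 5 times):
  evening: 5
  wheel: 5

evening; wheel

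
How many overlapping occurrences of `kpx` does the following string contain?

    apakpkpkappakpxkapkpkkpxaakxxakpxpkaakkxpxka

3

Sliding a length-3 window over the 44 characters (42 positions):
  position 13–15: kpx
  position 22–24: kpx
  position 31–33: kpx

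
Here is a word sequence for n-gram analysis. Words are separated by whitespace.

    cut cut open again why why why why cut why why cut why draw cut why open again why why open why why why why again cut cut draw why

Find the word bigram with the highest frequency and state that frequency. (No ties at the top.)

Bigram frequencies (highest first):
  why why: 8
  cut why: 3
  cut cut: 2
  open again: 2
  again why: 2
  why cut: 2
  … (9 more, each ≤ 2)

"why why", 8 times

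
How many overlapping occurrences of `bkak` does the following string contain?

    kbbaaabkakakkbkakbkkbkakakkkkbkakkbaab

4

Sliding a length-4 window over the 38 characters (35 positions):
  position 7–10: bkak
  position 14–17: bkak
  position 21–24: bkak
  position 30–33: bkak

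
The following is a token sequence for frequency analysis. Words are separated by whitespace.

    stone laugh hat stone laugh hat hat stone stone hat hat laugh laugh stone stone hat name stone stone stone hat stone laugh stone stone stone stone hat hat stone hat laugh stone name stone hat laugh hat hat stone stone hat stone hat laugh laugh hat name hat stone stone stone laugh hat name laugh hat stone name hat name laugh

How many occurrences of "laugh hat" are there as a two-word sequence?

6

Scanning the 61 overlapping bigram windows for "laugh hat":
  position 2–3: laugh hat
  position 5–6: laugh hat
  position 37–38: laugh hat
  position 46–47: laugh hat
  position 53–54: laugh hat
  position 56–57: laugh hat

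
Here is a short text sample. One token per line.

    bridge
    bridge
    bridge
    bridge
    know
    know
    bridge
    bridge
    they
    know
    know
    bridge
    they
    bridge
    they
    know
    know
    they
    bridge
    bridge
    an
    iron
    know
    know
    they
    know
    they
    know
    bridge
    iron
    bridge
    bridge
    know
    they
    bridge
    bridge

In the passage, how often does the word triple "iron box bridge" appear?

Scanning the 34 overlapping trigram windows for "iron box bridge":
  (none found)

0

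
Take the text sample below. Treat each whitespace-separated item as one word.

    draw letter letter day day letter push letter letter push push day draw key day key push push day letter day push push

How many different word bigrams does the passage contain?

23 tokens → 22 bigram windows in total.
Repeated bigrams (each contributes count−1 duplicates):
  push push: 3
  day letter: 2
  letter day: 2
  letter letter: 2
  letter push: 2
  push day: 2
7 duplicate windows → 22 − 7 = 15 distinct.

15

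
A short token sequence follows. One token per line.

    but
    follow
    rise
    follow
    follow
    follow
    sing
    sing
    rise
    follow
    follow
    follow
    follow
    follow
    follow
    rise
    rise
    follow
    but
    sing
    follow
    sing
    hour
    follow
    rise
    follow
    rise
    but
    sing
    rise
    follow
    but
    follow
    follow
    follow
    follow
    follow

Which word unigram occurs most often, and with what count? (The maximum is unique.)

"follow", 20 times

Unigram frequencies (highest first):
  follow: 20
  rise: 7
  sing: 5
  but: 4
  hour: 1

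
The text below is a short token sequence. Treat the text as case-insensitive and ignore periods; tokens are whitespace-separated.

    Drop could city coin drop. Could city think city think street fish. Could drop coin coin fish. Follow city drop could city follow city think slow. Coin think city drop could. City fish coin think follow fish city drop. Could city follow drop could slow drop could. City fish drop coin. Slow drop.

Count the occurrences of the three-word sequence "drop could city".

6

Scanning the 51 overlapping trigram windows for "drop could city":
  position 1–3: drop could city
  position 5–7: drop could city
  position 20–22: drop could city
  position 30–32: drop could city
  position 39–41: drop could city
  position 46–48: drop could city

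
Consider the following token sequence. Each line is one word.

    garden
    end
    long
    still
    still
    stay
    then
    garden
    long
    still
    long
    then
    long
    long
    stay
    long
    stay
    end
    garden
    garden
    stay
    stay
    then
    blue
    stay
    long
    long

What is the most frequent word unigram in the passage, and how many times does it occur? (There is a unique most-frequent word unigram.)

Unigram frequencies (highest first):
  long: 8
  stay: 6
  garden: 4
  still: 3
  then: 3
  end: 2
  … (1 more, each ≤ 1)

"long", 8 times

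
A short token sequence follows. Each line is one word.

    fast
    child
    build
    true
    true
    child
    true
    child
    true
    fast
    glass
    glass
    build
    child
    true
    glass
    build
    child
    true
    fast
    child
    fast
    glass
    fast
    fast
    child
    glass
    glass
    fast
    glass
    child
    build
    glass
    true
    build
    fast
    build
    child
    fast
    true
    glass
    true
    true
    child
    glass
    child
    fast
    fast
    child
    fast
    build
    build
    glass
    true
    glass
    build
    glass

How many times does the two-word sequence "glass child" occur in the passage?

Scanning the 56 overlapping bigram windows for "glass child":
  position 30–31: glass child
  position 45–46: glass child

2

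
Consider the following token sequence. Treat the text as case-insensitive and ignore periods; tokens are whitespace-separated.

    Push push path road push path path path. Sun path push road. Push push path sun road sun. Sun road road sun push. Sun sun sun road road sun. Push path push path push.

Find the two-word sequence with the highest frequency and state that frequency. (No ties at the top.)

Bigram frequencies (highest first):
  push path: 5
  path push: 3
  sun road: 3
  road sun: 3
  sun sun: 3
  push push: 2
  … (9 more, each ≤ 2)

"push path", 5 times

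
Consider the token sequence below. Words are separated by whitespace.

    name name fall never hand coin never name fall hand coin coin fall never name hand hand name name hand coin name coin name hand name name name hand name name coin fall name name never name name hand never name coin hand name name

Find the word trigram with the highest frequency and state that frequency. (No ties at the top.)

Trigram frequencies (highest first):
  hand name name: 4
  name name hand: 3
  name hand name: 2
  name name fall: 1
  name fall never: 1
  fall never hand: 1
  … (31 more, each ≤ 1)

"hand name name", 4 times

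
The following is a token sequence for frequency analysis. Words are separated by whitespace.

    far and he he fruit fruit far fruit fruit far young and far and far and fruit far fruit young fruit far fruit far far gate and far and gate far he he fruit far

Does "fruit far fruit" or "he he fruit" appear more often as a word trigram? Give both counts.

"fruit far fruit" (3 vs 2)

"fruit far fruit": 3 occurrences
"he he fruit": 2 occurrences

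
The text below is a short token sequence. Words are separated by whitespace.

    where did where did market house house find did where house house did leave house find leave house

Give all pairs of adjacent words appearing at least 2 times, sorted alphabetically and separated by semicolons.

Bigram counts meeting the condition (at least 2 times):
  did where: 2
  house find: 2
  house house: 2
  leave house: 2
  where did: 2

did where; house find; house house; leave house; where did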